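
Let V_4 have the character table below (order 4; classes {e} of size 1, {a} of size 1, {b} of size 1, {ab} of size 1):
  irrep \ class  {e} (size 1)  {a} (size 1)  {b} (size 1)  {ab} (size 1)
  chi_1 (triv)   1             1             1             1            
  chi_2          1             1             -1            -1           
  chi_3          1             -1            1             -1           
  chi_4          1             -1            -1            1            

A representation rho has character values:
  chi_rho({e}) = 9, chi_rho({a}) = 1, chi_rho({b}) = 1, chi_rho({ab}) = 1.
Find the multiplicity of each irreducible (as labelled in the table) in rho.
Multiplicities: chi_1: 3, chi_2: 2, chi_3: 2, chi_4: 2.

Derivation: Use <chi_rho, chi> = (1/|G|) sum_C |C| * chi_rho(C) * conj(chi(C)) with |G| = 4 for each irreducible chi in the table:
  <chi_rho, chi_1> = (1/4)[1*(9)*conj(1) + 1*(1)*conj(1) + 1*(1)*conj(1) + 1*(1)*conj(1)]
      = (1/4)[(9) + (1) + (1) + (1)] = 12/4 = 3
  <chi_rho, chi_2> = (1/4)[1*(9)*conj(1) + 1*(1)*conj(1) + 1*(1)*conj(-1) + 1*(1)*conj(-1)]
      = (1/4)[(9) + (1) + (-1) + (-1)] = 8/4 = 2
  <chi_rho, chi_3> = (1/4)[1*(9)*conj(1) + 1*(1)*conj(-1) + 1*(1)*conj(1) + 1*(1)*conj(-1)]
      = (1/4)[(9) + (-1) + (1) + (-1)] = 8/4 = 2
  <chi_rho, chi_4> = (1/4)[1*(9)*conj(1) + 1*(1)*conj(-1) + 1*(1)*conj(-1) + 1*(1)*conj(1)]
      = (1/4)[(9) + (-1) + (-1) + (1)] = 8/4 = 2
Dimension check: dim(rho) = sum (mult * dim) = 3*1 + 2*1 + 2*1 + 2*1 = 9 = chi_rho(e) = 9.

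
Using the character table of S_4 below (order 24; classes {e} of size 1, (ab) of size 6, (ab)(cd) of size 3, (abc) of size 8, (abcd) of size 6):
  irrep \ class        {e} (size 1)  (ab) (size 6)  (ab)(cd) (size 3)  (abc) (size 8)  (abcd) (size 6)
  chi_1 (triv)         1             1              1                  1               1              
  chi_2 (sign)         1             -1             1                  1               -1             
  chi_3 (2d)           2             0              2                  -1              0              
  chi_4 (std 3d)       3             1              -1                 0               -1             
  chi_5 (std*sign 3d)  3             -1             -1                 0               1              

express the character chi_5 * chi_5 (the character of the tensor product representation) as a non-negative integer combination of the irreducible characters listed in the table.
chi_5 tensor chi_5 = chi_1 + chi_3 + chi_4 + chi_5 (all other irreducibles have multiplicity 0).

The character of a tensor product is the pointwise product (chi_5 * chi_5)(C) = chi_5(C) * chi_5(C):
  {e}: (3)*(3), (ab): (-1)*(-1), (ab)(cd): (-1)*(-1), (abc): (0)*(0), (abcd): (1)*(1)
so (chi_5 * chi_5) takes values
  {e} -> 9, (ab) -> 1, (ab)(cd) -> 1, (abc) -> 0, (abcd) -> 1.
Now take the inner product of this character with each irreducible chi from the table, <chi_5*chi_5, chi> = (1/24) sum_C |C| (chi_5*chi_5)(C) conj(chi(C)):
  <chi_5*chi_5, chi_1> = (1/24)[1*(9)*conj(1) + 6*(1)*conj(1) + 3*(1)*conj(1) + 8*(0)*conj(1) + 6*(1)*conj(1)]
      = (1/24)[(9) + (6) + (3) + (0) + (6)] = 24/24 = 1
  <chi_5*chi_5, chi_2> = (1/24)[1*(9)*conj(1) + 6*(1)*conj(-1) + 3*(1)*conj(1) + 8*(0)*conj(1) + 6*(1)*conj(-1)]
      = (1/24)[(9) + (-6) + (3) + (0) + (-6)] = 0/24 = 0
  <chi_5*chi_5, chi_3> = (1/24)[1*(9)*conj(2) + 6*(1)*conj(0) + 3*(1)*conj(2) + 8*(0)*conj(-1) + 6*(1)*conj(0)]
      = (1/24)[(18) + (0) + (6) + (0) + (0)] = 24/24 = 1
  <chi_5*chi_5, chi_4> = (1/24)[1*(9)*conj(3) + 6*(1)*conj(1) + 3*(1)*conj(-1) + 8*(0)*conj(0) + 6*(1)*conj(-1)]
      = (1/24)[(27) + (6) + (-3) + (0) + (-6)] = 24/24 = 1
  <chi_5*chi_5, chi_5> = (1/24)[1*(9)*conj(3) + 6*(1)*conj(-1) + 3*(1)*conj(-1) + 8*(0)*conj(0) + 6*(1)*conj(1)]
      = (1/24)[(27) + (-6) + (-3) + (0) + (6)] = 24/24 = 1
Hence the multiplicities are chi_1: 1, chi_3: 1, chi_4: 1, chi_5: 1. Dimension check: dim(chi_5)*dim(chi_5) = 3*3 = 9 and sum (mult * dim) = 1*1 + 1*2 + 1*3 + 1*3 = 9.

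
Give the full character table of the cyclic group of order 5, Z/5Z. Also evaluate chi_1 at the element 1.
Character table of Z/5Z (irreps indexed chi_0,...,chi_4 with chi_k(m) = zeta_5^(k*m), zeta_5 = exp(2*pi*i/5)):
  irrep \ class  {0} (size 1)  {1} (size 1)    {2} (size 1)    {3} (size 1)    {4} (size 1)  
  chi_0          1             1               1               1               1             
  chi_1          1             exp(2*I*pi/5)   exp(4*I*pi/5)   exp(-4*I*pi/5)  exp(-2*I*pi/5)
  chi_2          1             exp(4*I*pi/5)   exp(-2*I*pi/5)  exp(2*I*pi/5)   exp(-4*I*pi/5)
  chi_3          1             exp(-4*I*pi/5)  exp(2*I*pi/5)   exp(-2*I*pi/5)  exp(4*I*pi/5) 
  chi_4          1             exp(-2*I*pi/5)  exp(-4*I*pi/5)  exp(4*I*pi/5)   exp(2*I*pi/5) 

Spot check: chi_1(1) = zeta_5^(1*1) = zeta_5^1 = exp(2*I*pi/5).

Solution. Z/5Z is abelian, so all 5 irreducible complex representations are 1-dimensional. They are given by chi_k(m) = zeta_5^(k*m) for k = 0,...,4. Row orthogonality: sum_m chi_k(m) conj(chi_l(m)) = 5 * [k = l].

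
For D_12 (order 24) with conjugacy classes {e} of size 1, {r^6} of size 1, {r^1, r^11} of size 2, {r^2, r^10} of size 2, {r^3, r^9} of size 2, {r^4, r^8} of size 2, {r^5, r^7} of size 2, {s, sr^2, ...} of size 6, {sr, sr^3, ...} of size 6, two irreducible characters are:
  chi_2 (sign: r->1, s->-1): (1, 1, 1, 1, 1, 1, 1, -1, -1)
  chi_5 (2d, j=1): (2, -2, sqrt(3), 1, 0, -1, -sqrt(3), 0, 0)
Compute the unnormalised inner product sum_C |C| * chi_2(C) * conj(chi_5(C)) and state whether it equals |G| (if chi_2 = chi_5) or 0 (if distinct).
Sum = 0; so <chi_2, chi_5> = 0 (distinct irreducibles are orthogonal).

Reasoning: Compute term by term over conjugacy classes (|C| * chi_2(C) * conj(chi_5(C))):
  1*(1)*conj(2) + 1*(1)*conj(-2) + 2*(1)*conj(sqrt(3)) + 2*(1)*conj(1) + 2*(1)*conj(0) + 2*(1)*conj(-1) + 2*(1)*conj(-sqrt(3)) + 6*(-1)*conj(0) + 6*(-1)*conj(0)
  = (2) + (-2) + (2*sqrt(3)) + (2) + (0) + (-2) + (-2*sqrt(3)) + (0) + (0)
  = 0.
Dividing by |G| = 24 gives 0/24 = 0, matching the row-orthogonality relation <chi_2, chi_5> = [chi_2 = chi_5].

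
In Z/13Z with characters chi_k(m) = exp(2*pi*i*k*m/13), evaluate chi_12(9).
chi_12(9) = zeta_13^108 = exp(8*I*pi/13)

Solution. chi_12(9) = zeta_13^(12*9) = zeta_13^108. Since zeta_13^13 = 1, this equals zeta_13^4 = exp(2*pi*i*4/13) = exp(8*I*pi/13).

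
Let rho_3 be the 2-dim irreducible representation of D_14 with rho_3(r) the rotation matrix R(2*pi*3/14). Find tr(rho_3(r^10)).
chi_{rho_3}(r^10) = 2*cos(2*pi*3*10/14) = 2*cos(30*pi/7)

Working: rho_3(r^10) is rotation by angle 2*pi*3*10/14, whose trace is 2*cos(2*pi*3*10/14) = 2*cos(30*pi/7).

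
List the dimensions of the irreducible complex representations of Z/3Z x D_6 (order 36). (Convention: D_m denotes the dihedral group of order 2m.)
Dimensions: 1, 1, 1, 1, 1, 1, 1, 1, 1, 1, 1, 1, 2, 2, 2, 2, 2, 2

Details: There are 18 irreducibles (= number of conjugacy classes). Their dimensions d_i satisfy sum d_i^2 = |G| = 36: 1 + 1 + 1 + 1 + 1 + 1 + 1 + 1 + 1 + 1 + 1 + 1 + 4 + 4 + 4 + 4 + 4 + 4 = 36. (For the product with Z/3Z: each of the 3 1-dim characters of Z/3Z tensors with each irrep of D_6, giving 3 copies of each D_6-dimension.)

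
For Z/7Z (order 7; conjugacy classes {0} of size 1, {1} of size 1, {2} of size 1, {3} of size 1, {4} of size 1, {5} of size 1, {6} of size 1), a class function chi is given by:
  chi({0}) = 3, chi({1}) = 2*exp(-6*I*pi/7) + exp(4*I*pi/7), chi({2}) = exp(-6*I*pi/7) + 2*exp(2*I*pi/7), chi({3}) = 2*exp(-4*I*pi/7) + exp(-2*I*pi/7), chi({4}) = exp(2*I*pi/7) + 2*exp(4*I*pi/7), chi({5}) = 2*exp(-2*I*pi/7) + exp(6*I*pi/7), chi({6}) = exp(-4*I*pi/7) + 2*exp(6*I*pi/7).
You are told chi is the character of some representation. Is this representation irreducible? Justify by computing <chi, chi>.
Not irreducible (reducible): <chi, chi> = 5 > 1.

<chi, chi> = (1/|G|) sum_C |C| * |chi(C)|^2 = (1/7)[1*|3|^2 + 1*|2*exp(-6*I*pi/7) + exp(4*I*pi/7)|^2 + 1*|exp(-6*I*pi/7) + 2*exp(2*I*pi/7)|^2 + 1*|2*exp(-4*I*pi/7) + exp(-2*I*pi/7)|^2 + 1*|exp(2*I*pi/7) + 2*exp(4*I*pi/7)|^2 + 1*|2*exp(-2*I*pi/7) + exp(6*I*pi/7)|^2 + 1*|exp(-4*I*pi/7) + 2*exp(6*I*pi/7)|^2]
  = (1/7)[(9) + (5 + 2*exp(-4*I*pi/7) + 2*exp(4*I*pi/7)) + (5 + 2*exp(-6*I*pi/7) + 2*exp(6*I*pi/7)) + (5 + 2*exp(-2*I*pi/7) + 2*exp(2*I*pi/7)) + (5 + 2*exp(-2*I*pi/7) + 2*exp(2*I*pi/7)) + (5 + 2*exp(-6*I*pi/7) + 2*exp(6*I*pi/7)) + (5 + 2*exp(-4*I*pi/7) + 2*exp(4*I*pi/7))] = 35/7 = 5.
(Exp terms are combined using exp(i*s)*conj(exp(i*t)) = exp(i*(s-t)), and sums of them are collapsed using the identity that for every m > 1 the m distinct m-th roots of unity sum to 0, e.g. 1 + exp(2*I*pi/3) + exp(-2*I*pi/3) = 0.)
A character is irreducible iff <chi, chi> = 1, so this representation is reducible.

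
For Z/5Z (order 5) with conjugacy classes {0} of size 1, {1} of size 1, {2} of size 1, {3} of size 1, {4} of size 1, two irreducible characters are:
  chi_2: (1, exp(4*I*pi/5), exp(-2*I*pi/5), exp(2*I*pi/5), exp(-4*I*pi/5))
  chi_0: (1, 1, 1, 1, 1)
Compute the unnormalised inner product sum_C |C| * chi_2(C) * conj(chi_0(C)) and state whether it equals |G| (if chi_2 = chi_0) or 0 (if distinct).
Sum = 0; so <chi_2, chi_0> = 0 (distinct irreducibles are orthogonal).

Derivation: Compute term by term over conjugacy classes (|C| * chi_2(C) * conj(chi_0(C))):
  1*(1)*conj(1) + 1*(exp(4*I*pi/5))*conj(1) + 1*(exp(-2*I*pi/5))*conj(1) + 1*(exp(2*I*pi/5))*conj(1) + 1*(exp(-4*I*pi/5))*conj(1)
  = (1) + (exp(4*I*pi/5)) + (exp(-2*I*pi/5)) + (exp(2*I*pi/5)) + (exp(-4*I*pi/5))
  = 0.
(Exp terms are combined using exp(i*s)*conj(exp(i*t)) = exp(i*(s-t)), and sums of them are collapsed using the identity that for every m > 1 the m distinct m-th roots of unity sum to 0, e.g. 1 + exp(2*I*pi/3) + exp(-2*I*pi/3) = 0.)
Dividing by |G| = 5 gives 0/5 = 0, matching the row-orthogonality relation <chi_2, chi_0> = [chi_2 = chi_0].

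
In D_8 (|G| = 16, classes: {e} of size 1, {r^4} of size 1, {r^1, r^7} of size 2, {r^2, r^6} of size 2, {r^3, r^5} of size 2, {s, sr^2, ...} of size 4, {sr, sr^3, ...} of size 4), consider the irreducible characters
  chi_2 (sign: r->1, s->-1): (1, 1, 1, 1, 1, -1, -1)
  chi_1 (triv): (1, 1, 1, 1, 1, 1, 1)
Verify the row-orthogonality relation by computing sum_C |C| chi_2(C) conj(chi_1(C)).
Sum = 0; so <chi_2, chi_1> = 0 (distinct irreducibles are orthogonal).

Reasoning: Compute term by term over conjugacy classes (|C| * chi_2(C) * conj(chi_1(C))):
  1*(1)*conj(1) + 1*(1)*conj(1) + 2*(1)*conj(1) + 2*(1)*conj(1) + 2*(1)*conj(1) + 4*(-1)*conj(1) + 4*(-1)*conj(1)
  = (1) + (1) + (2) + (2) + (2) + (-4) + (-4)
  = 0.
Dividing by |G| = 16 gives 0/16 = 0, matching the row-orthogonality relation <chi_2, chi_1> = [chi_2 = chi_1].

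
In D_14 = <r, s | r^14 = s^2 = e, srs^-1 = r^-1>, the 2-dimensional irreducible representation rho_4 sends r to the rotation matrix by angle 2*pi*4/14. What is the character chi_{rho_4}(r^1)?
chi_{rho_4}(r^1) = 2*cos(2*pi*4*1/14) = -2*cos(3*pi/7)

Solution. rho_4(r^1) is rotation by angle 2*pi*4*1/14, whose trace is 2*cos(2*pi*4*1/14) = -2*cos(3*pi/7).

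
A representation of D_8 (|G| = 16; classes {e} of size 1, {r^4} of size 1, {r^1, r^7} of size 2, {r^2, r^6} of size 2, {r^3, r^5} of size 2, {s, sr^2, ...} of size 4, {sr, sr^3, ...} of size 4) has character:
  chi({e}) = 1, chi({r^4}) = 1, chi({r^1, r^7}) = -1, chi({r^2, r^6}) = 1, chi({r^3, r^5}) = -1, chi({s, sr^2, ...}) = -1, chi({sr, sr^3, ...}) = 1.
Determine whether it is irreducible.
Irreducible: <chi, chi> = 1.

Details: <chi, chi> = (1/|G|) sum_C |C| * |chi(C)|^2 = (1/16)[1*|1|^2 + 1*|1|^2 + 2*|-1|^2 + 2*|1|^2 + 2*|-1|^2 + 4*|-1|^2 + 4*|1|^2]
  = (1/16)[(1) + (1) + (2) + (2) + (2) + (4) + (4)] = 16/16 = 1.
A character is irreducible iff <chi, chi> = 1, so this representation is irreducible.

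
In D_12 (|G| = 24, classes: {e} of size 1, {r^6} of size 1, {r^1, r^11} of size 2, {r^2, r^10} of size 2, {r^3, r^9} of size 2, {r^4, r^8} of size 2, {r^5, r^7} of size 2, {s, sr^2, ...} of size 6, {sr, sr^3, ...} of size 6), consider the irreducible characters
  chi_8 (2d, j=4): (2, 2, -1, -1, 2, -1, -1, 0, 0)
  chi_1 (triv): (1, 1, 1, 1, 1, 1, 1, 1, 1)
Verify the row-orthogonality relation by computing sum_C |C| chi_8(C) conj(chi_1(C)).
Sum = 0; so <chi_8, chi_1> = 0 (distinct irreducibles are orthogonal).

Reasoning: Compute term by term over conjugacy classes (|C| * chi_8(C) * conj(chi_1(C))):
  1*(2)*conj(1) + 1*(2)*conj(1) + 2*(-1)*conj(1) + 2*(-1)*conj(1) + 2*(2)*conj(1) + 2*(-1)*conj(1) + 2*(-1)*conj(1) + 6*(0)*conj(1) + 6*(0)*conj(1)
  = (2) + (2) + (-2) + (-2) + (4) + (-2) + (-2) + (0) + (0)
  = 0.
Dividing by |G| = 24 gives 0/24 = 0, matching the row-orthogonality relation <chi_8, chi_1> = [chi_8 = chi_1].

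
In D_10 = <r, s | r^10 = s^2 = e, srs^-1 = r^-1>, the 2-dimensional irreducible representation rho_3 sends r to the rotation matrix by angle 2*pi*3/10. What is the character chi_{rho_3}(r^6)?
chi_{rho_3}(r^6) = 2*cos(2*pi*3*6/10) = -1/2 + sqrt(5)/2

Derivation: rho_3(r^6) is rotation by angle 2*pi*3*6/10, whose trace is 2*cos(2*pi*3*6/10) = -1/2 + sqrt(5)/2.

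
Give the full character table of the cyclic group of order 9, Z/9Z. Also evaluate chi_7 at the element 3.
Character table of Z/9Z (irreps indexed chi_0,...,chi_8 with chi_k(m) = zeta_9^(k*m), zeta_9 = exp(2*pi*i/9)):
  irrep \ class  {0} (size 1)  {1} (size 1)    {2} (size 1)    {3} (size 1)    {4} (size 1)    {5} (size 1)    {6} (size 1)    {7} (size 1)    {8} (size 1)  
  chi_0          1             1               1               1               1               1               1               1               1             
  chi_1          1             exp(2*I*pi/9)   exp(4*I*pi/9)   exp(2*I*pi/3)   exp(8*I*pi/9)   exp(-8*I*pi/9)  exp(-2*I*pi/3)  exp(-4*I*pi/9)  exp(-2*I*pi/9)
  chi_2          1             exp(4*I*pi/9)   exp(8*I*pi/9)   exp(-2*I*pi/3)  exp(-2*I*pi/9)  exp(2*I*pi/9)   exp(2*I*pi/3)   exp(-8*I*pi/9)  exp(-4*I*pi/9)
  chi_3          1             exp(2*I*pi/3)   exp(-2*I*pi/3)  1               exp(2*I*pi/3)   exp(-2*I*pi/3)  1               exp(2*I*pi/3)   exp(-2*I*pi/3)
  chi_4          1             exp(8*I*pi/9)   exp(-2*I*pi/9)  exp(2*I*pi/3)   exp(-4*I*pi/9)  exp(4*I*pi/9)   exp(-2*I*pi/3)  exp(2*I*pi/9)   exp(-8*I*pi/9)
  chi_5          1             exp(-8*I*pi/9)  exp(2*I*pi/9)   exp(-2*I*pi/3)  exp(4*I*pi/9)   exp(-4*I*pi/9)  exp(2*I*pi/3)   exp(-2*I*pi/9)  exp(8*I*pi/9) 
  chi_6          1             exp(-2*I*pi/3)  exp(2*I*pi/3)   1               exp(-2*I*pi/3)  exp(2*I*pi/3)   1               exp(-2*I*pi/3)  exp(2*I*pi/3) 
  chi_7          1             exp(-4*I*pi/9)  exp(-8*I*pi/9)  exp(2*I*pi/3)   exp(2*I*pi/9)   exp(-2*I*pi/9)  exp(-2*I*pi/3)  exp(8*I*pi/9)   exp(4*I*pi/9) 
  chi_8          1             exp(-2*I*pi/9)  exp(-4*I*pi/9)  exp(-2*I*pi/3)  exp(-8*I*pi/9)  exp(8*I*pi/9)   exp(2*I*pi/3)   exp(4*I*pi/9)   exp(2*I*pi/9) 

Spot check: chi_7(3) = zeta_9^(7*3) = zeta_9^21 = exp(2*I*pi/3).

Why: Z/9Z is abelian, so all 9 irreducible complex representations are 1-dimensional. They are given by chi_k(m) = zeta_9^(k*m) for k = 0,...,8. Row orthogonality: sum_m chi_k(m) conj(chi_l(m)) = 9 * [k = l].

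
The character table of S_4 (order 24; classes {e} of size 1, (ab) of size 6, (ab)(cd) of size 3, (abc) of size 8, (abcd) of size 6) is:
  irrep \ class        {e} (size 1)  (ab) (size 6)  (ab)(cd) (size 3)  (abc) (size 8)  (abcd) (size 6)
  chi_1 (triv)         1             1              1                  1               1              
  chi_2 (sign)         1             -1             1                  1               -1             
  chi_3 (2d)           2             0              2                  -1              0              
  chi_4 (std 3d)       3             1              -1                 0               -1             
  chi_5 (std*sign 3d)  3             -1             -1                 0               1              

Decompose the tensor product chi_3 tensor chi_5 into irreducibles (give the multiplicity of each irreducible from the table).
chi_3 tensor chi_5 = chi_4 + chi_5 (all other irreducibles have multiplicity 0).

The character of a tensor product is the pointwise product (chi_3 * chi_5)(C) = chi_3(C) * chi_5(C):
  {e}: (2)*(3), (ab): (0)*(-1), (ab)(cd): (2)*(-1), (abc): (-1)*(0), (abcd): (0)*(1)
so (chi_3 * chi_5) takes values
  {e} -> 6, (ab) -> 0, (ab)(cd) -> -2, (abc) -> 0, (abcd) -> 0.
Now take the inner product of this character with each irreducible chi from the table, <chi_3*chi_5, chi> = (1/24) sum_C |C| (chi_3*chi_5)(C) conj(chi(C)):
  <chi_3*chi_5, chi_1> = (1/24)[1*(6)*conj(1) + 6*(0)*conj(1) + 3*(-2)*conj(1) + 8*(0)*conj(1) + 6*(0)*conj(1)]
      = (1/24)[(6) + (0) + (-6) + (0) + (0)] = 0/24 = 0
  <chi_3*chi_5, chi_2> = (1/24)[1*(6)*conj(1) + 6*(0)*conj(-1) + 3*(-2)*conj(1) + 8*(0)*conj(1) + 6*(0)*conj(-1)]
      = (1/24)[(6) + (0) + (-6) + (0) + (0)] = 0/24 = 0
  <chi_3*chi_5, chi_3> = (1/24)[1*(6)*conj(2) + 6*(0)*conj(0) + 3*(-2)*conj(2) + 8*(0)*conj(-1) + 6*(0)*conj(0)]
      = (1/24)[(12) + (0) + (-12) + (0) + (0)] = 0/24 = 0
  <chi_3*chi_5, chi_4> = (1/24)[1*(6)*conj(3) + 6*(0)*conj(1) + 3*(-2)*conj(-1) + 8*(0)*conj(0) + 6*(0)*conj(-1)]
      = (1/24)[(18) + (0) + (6) + (0) + (0)] = 24/24 = 1
  <chi_3*chi_5, chi_5> = (1/24)[1*(6)*conj(3) + 6*(0)*conj(-1) + 3*(-2)*conj(-1) + 8*(0)*conj(0) + 6*(0)*conj(1)]
      = (1/24)[(18) + (0) + (6) + (0) + (0)] = 24/24 = 1
Hence the multiplicities are chi_4: 1, chi_5: 1. Dimension check: dim(chi_3)*dim(chi_5) = 2*3 = 6 and sum (mult * dim) = 1*3 + 1*3 = 6.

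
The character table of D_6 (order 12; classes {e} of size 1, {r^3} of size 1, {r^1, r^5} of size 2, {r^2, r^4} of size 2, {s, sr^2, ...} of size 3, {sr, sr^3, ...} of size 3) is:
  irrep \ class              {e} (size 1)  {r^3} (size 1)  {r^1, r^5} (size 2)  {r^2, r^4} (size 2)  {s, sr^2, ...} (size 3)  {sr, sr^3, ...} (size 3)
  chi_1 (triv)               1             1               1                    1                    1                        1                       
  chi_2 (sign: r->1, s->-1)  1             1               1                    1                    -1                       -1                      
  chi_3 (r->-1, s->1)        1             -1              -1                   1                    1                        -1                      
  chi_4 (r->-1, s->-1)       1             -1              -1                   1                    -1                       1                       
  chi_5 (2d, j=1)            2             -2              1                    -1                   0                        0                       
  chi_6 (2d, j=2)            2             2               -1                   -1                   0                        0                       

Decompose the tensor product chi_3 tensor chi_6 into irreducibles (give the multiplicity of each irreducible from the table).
chi_3 tensor chi_6 = chi_5 (all other irreducibles have multiplicity 0).

Details: The character of a tensor product is the pointwise product (chi_3 * chi_6)(C) = chi_3(C) * chi_6(C):
  {e}: (1)*(2), {r^3}: (-1)*(2), {r^1, r^5}: (-1)*(-1), {r^2, r^4}: (1)*(-1), {s, sr^2, ...}: (1)*(0), {sr, sr^3, ...}: (-1)*(0)
so (chi_3 * chi_6) takes values
  {e} -> 2, {r^3} -> -2, {r^1, r^5} -> 1, {r^2, r^4} -> -1, {s, sr^2, ...} -> 0, {sr, sr^3, ...} -> 0.
Now take the inner product of this character with each irreducible chi from the table, <chi_3*chi_6, chi> = (1/12) sum_C |C| (chi_3*chi_6)(C) conj(chi(C)):
  <chi_3*chi_6, chi_1> = (1/12)[1*(2)*conj(1) + 1*(-2)*conj(1) + 2*(1)*conj(1) + 2*(-1)*conj(1) + 3*(0)*conj(1) + 3*(0)*conj(1)]
      = (1/12)[(2) + (-2) + (2) + (-2) + (0) + (0)] = 0/12 = 0
  <chi_3*chi_6, chi_2> = (1/12)[1*(2)*conj(1) + 1*(-2)*conj(1) + 2*(1)*conj(1) + 2*(-1)*conj(1) + 3*(0)*conj(-1) + 3*(0)*conj(-1)]
      = (1/12)[(2) + (-2) + (2) + (-2) + (0) + (0)] = 0/12 = 0
  <chi_3*chi_6, chi_3> = (1/12)[1*(2)*conj(1) + 1*(-2)*conj(-1) + 2*(1)*conj(-1) + 2*(-1)*conj(1) + 3*(0)*conj(1) + 3*(0)*conj(-1)]
      = (1/12)[(2) + (2) + (-2) + (-2) + (0) + (0)] = 0/12 = 0
  <chi_3*chi_6, chi_4> = (1/12)[1*(2)*conj(1) + 1*(-2)*conj(-1) + 2*(1)*conj(-1) + 2*(-1)*conj(1) + 3*(0)*conj(-1) + 3*(0)*conj(1)]
      = (1/12)[(2) + (2) + (-2) + (-2) + (0) + (0)] = 0/12 = 0
  <chi_3*chi_6, chi_5> = (1/12)[1*(2)*conj(2) + 1*(-2)*conj(-2) + 2*(1)*conj(1) + 2*(-1)*conj(-1) + 3*(0)*conj(0) + 3*(0)*conj(0)]
      = (1/12)[(4) + (4) + (2) + (2) + (0) + (0)] = 12/12 = 1
  <chi_3*chi_6, chi_6> = (1/12)[1*(2)*conj(2) + 1*(-2)*conj(2) + 2*(1)*conj(-1) + 2*(-1)*conj(-1) + 3*(0)*conj(0) + 3*(0)*conj(0)]
      = (1/12)[(4) + (-4) + (-2) + (2) + (0) + (0)] = 0/12 = 0
Hence the multiplicities are chi_5: 1. Dimension check: dim(chi_3)*dim(chi_6) = 1*2 = 2 and sum (mult * dim) = 1*2 = 2.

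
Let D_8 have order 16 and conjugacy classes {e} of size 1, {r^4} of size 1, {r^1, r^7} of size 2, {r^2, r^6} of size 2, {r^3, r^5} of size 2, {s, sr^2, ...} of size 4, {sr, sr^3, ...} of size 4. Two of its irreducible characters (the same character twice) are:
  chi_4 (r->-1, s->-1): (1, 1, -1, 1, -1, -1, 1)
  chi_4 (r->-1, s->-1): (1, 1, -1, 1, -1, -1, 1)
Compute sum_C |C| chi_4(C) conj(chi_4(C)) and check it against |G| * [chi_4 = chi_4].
Sum = 16 = |G| = 16; so <chi_4, chi_4> = 1 (norm-1 confirms irreducibility).

Justification: Compute term by term over conjugacy classes (|C| * chi_4(C) * conj(chi_4(C))):
  1*(1)*conj(1) + 1*(1)*conj(1) + 2*(-1)*conj(-1) + 2*(1)*conj(1) + 2*(-1)*conj(-1) + 4*(-1)*conj(-1) + 4*(1)*conj(1)
  = (1) + (1) + (2) + (2) + (2) + (4) + (4)
  = 16.
Dividing by |G| = 16 gives 16/16 = 1, matching the row-orthogonality relation <chi_4, chi_4> = [chi_4 = chi_4].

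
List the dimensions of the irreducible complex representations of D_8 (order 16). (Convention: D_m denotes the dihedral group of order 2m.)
Dimensions: 1, 1, 1, 1, 2, 2, 2

Details: There are 7 irreducibles (= number of conjugacy classes). Their dimensions d_i satisfy sum d_i^2 = |G| = 16: 1 + 1 + 1 + 1 + 4 + 4 + 4 = 16.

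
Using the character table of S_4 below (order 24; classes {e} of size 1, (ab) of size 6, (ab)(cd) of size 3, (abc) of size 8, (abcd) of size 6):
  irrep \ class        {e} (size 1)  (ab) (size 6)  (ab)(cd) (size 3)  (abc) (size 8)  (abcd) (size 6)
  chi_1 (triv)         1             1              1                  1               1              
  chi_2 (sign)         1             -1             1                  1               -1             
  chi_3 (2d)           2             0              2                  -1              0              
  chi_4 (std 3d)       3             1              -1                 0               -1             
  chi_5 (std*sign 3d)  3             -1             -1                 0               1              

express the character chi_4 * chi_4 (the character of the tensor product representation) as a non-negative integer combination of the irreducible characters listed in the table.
chi_4 tensor chi_4 = chi_1 + chi_3 + chi_4 + chi_5 (all other irreducibles have multiplicity 0).

Proof sketch: The character of a tensor product is the pointwise product (chi_4 * chi_4)(C) = chi_4(C) * chi_4(C):
  {e}: (3)*(3), (ab): (1)*(1), (ab)(cd): (-1)*(-1), (abc): (0)*(0), (abcd): (-1)*(-1)
so (chi_4 * chi_4) takes values
  {e} -> 9, (ab) -> 1, (ab)(cd) -> 1, (abc) -> 0, (abcd) -> 1.
Now take the inner product of this character with each irreducible chi from the table, <chi_4*chi_4, chi> = (1/24) sum_C |C| (chi_4*chi_4)(C) conj(chi(C)):
  <chi_4*chi_4, chi_1> = (1/24)[1*(9)*conj(1) + 6*(1)*conj(1) + 3*(1)*conj(1) + 8*(0)*conj(1) + 6*(1)*conj(1)]
      = (1/24)[(9) + (6) + (3) + (0) + (6)] = 24/24 = 1
  <chi_4*chi_4, chi_2> = (1/24)[1*(9)*conj(1) + 6*(1)*conj(-1) + 3*(1)*conj(1) + 8*(0)*conj(1) + 6*(1)*conj(-1)]
      = (1/24)[(9) + (-6) + (3) + (0) + (-6)] = 0/24 = 0
  <chi_4*chi_4, chi_3> = (1/24)[1*(9)*conj(2) + 6*(1)*conj(0) + 3*(1)*conj(2) + 8*(0)*conj(-1) + 6*(1)*conj(0)]
      = (1/24)[(18) + (0) + (6) + (0) + (0)] = 24/24 = 1
  <chi_4*chi_4, chi_4> = (1/24)[1*(9)*conj(3) + 6*(1)*conj(1) + 3*(1)*conj(-1) + 8*(0)*conj(0) + 6*(1)*conj(-1)]
      = (1/24)[(27) + (6) + (-3) + (0) + (-6)] = 24/24 = 1
  <chi_4*chi_4, chi_5> = (1/24)[1*(9)*conj(3) + 6*(1)*conj(-1) + 3*(1)*conj(-1) + 8*(0)*conj(0) + 6*(1)*conj(1)]
      = (1/24)[(27) + (-6) + (-3) + (0) + (6)] = 24/24 = 1
Hence the multiplicities are chi_1: 1, chi_3: 1, chi_4: 1, chi_5: 1. Dimension check: dim(chi_4)*dim(chi_4) = 3*3 = 9 and sum (mult * dim) = 1*1 + 1*2 + 1*3 + 1*3 = 9.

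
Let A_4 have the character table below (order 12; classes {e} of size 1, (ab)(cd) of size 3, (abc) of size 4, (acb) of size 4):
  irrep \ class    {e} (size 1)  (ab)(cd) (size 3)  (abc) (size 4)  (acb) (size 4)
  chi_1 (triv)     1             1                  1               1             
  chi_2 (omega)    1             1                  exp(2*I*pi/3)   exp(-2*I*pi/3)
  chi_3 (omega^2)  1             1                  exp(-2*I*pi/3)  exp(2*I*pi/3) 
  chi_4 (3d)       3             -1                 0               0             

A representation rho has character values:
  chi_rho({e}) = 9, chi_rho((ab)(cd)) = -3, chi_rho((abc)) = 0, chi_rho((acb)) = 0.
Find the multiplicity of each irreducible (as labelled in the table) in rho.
Multiplicities: chi_1: 0, chi_2: 0, chi_3: 0, chi_4: 3.

Derivation: Use <chi_rho, chi> = (1/|G|) sum_C |C| * chi_rho(C) * conj(chi(C)) with |G| = 12 for each irreducible chi in the table:
  <chi_rho, chi_1> = (1/12)[1*(9)*conj(1) + 3*(-3)*conj(1) + 4*(0)*conj(1) + 4*(0)*conj(1)]
      = (1/12)[(9) + (-9) + (0) + (0)] = 0/12 = 0
  <chi_rho, chi_2> = (1/12)[1*(9)*conj(1) + 3*(-3)*conj(1) + 4*(0)*conj(exp(2*I*pi/3)) + 4*(0)*conj(exp(-2*I*pi/3))]
      = (1/12)[(9) + (-9) + (0) + (0)] = 0/12 = 0
  <chi_rho, chi_3> = (1/12)[1*(9)*conj(1) + 3*(-3)*conj(1) + 4*(0)*conj(exp(-2*I*pi/3)) + 4*(0)*conj(exp(2*I*pi/3))]
      = (1/12)[(9) + (-9) + (0) + (0)] = 0/12 = 0
  <chi_rho, chi_4> = (1/12)[1*(9)*conj(3) + 3*(-3)*conj(-1) + 4*(0)*conj(0) + 4*(0)*conj(0)]
      = (1/12)[(27) + (9) + (0) + (0)] = 36/12 = 3
(Exp terms are combined using exp(i*s)*conj(exp(i*t)) = exp(i*(s-t)), and sums of them are collapsed using the identity that for every m > 1 the m distinct m-th roots of unity sum to 0, e.g. 1 + exp(2*I*pi/3) + exp(-2*I*pi/3) = 0.)
Dimension check: dim(rho) = sum (mult * dim) = 0*1 + 0*1 + 0*1 + 3*3 = 9 = chi_rho(e) = 9.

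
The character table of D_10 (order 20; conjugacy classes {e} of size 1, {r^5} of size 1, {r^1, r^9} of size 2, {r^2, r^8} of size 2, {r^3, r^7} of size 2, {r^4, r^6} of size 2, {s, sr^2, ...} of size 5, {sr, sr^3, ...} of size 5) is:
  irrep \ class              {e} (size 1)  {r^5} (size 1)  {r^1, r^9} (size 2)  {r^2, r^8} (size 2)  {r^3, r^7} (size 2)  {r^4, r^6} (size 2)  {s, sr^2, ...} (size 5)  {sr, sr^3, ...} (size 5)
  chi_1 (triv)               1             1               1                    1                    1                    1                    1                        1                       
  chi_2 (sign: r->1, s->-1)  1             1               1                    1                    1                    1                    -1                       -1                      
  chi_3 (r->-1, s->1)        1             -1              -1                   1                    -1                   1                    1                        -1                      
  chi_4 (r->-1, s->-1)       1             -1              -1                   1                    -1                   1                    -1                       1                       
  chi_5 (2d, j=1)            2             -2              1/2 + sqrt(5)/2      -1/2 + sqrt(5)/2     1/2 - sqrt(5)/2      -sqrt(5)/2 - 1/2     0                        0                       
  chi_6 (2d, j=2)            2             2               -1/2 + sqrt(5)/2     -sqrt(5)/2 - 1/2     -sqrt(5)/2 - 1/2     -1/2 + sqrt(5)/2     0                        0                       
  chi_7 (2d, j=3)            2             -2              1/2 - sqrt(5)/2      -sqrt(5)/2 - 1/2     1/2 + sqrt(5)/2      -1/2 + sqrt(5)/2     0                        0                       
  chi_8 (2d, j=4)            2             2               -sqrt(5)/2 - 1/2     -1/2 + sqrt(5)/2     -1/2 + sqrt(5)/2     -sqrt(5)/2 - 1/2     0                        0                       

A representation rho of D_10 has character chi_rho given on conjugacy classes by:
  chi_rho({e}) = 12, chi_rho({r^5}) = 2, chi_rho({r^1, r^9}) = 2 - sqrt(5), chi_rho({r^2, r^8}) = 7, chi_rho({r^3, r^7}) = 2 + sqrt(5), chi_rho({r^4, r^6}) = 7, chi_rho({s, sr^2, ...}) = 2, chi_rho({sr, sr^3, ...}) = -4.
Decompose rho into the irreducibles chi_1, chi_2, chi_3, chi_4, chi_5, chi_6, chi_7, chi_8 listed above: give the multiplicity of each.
Multiplicities: chi_1: 2, chi_2: 3, chi_3: 3, chi_4: 0, chi_5: 0, chi_6: 0, chi_7: 1, chi_8: 1.

Use <chi_rho, chi> = (1/|G|) sum_C |C| * chi_rho(C) * conj(chi(C)) with |G| = 20 for each irreducible chi in the table:
  <chi_rho, chi_1> = (1/20)[1*(12)*conj(1) + 1*(2)*conj(1) + 2*(2 - sqrt(5))*conj(1) + 2*(7)*conj(1) + 2*(2 + sqrt(5))*conj(1) + 2*(7)*conj(1) + 5*(2)*conj(1) + 5*(-4)*conj(1)]
      = (1/20)[(12) + (2) + (4 - 2*sqrt(5)) + (14) + (4 + 2*sqrt(5)) + (14) + (10) + (-20)] = 40/20 = 2
  <chi_rho, chi_2> = (1/20)[1*(12)*conj(1) + 1*(2)*conj(1) + 2*(2 - sqrt(5))*conj(1) + 2*(7)*conj(1) + 2*(2 + sqrt(5))*conj(1) + 2*(7)*conj(1) + 5*(2)*conj(-1) + 5*(-4)*conj(-1)]
      = (1/20)[(12) + (2) + (4 - 2*sqrt(5)) + (14) + (4 + 2*sqrt(5)) + (14) + (-10) + (20)] = 60/20 = 3
  <chi_rho, chi_3> = (1/20)[1*(12)*conj(1) + 1*(2)*conj(-1) + 2*(2 - sqrt(5))*conj(-1) + 2*(7)*conj(1) + 2*(2 + sqrt(5))*conj(-1) + 2*(7)*conj(1) + 5*(2)*conj(1) + 5*(-4)*conj(-1)]
      = (1/20)[(12) + (-2) + (-4 + 2*sqrt(5)) + (14) + (-2*sqrt(5) - 4) + (14) + (10) + (20)] = 60/20 = 3
  <chi_rho, chi_4> = (1/20)[1*(12)*conj(1) + 1*(2)*conj(-1) + 2*(2 - sqrt(5))*conj(-1) + 2*(7)*conj(1) + 2*(2 + sqrt(5))*conj(-1) + 2*(7)*conj(1) + 5*(2)*conj(-1) + 5*(-4)*conj(1)]
      = (1/20)[(12) + (-2) + (-4 + 2*sqrt(5)) + (14) + (-2*sqrt(5) - 4) + (14) + (-10) + (-20)] = 0/20 = 0
  <chi_rho, chi_5> = (1/20)[1*(12)*conj(2) + 1*(2)*conj(-2) + 2*(2 - sqrt(5))*conj(1/2 + sqrt(5)/2) + 2*(7)*conj(-1/2 + sqrt(5)/2) + 2*(2 + sqrt(5))*conj(1/2 - sqrt(5)/2) + 2*(7)*conj(-sqrt(5)/2 - 1/2) + 5*(2)*conj(0) + 5*(-4)*conj(0)]
      = (1/20)[(24) + (-4) + (-3 + sqrt(5)) + (-7 + 7*sqrt(5)) + (-3 - sqrt(5)) + (-7*sqrt(5) - 7) + (0) + (0)] = 0/20 = 0
  <chi_rho, chi_6> = (1/20)[1*(12)*conj(2) + 1*(2)*conj(2) + 2*(2 - sqrt(5))*conj(-1/2 + sqrt(5)/2) + 2*(7)*conj(-sqrt(5)/2 - 1/2) + 2*(2 + sqrt(5))*conj(-sqrt(5)/2 - 1/2) + 2*(7)*conj(-1/2 + sqrt(5)/2) + 5*(2)*conj(0) + 5*(-4)*conj(0)]
      = (1/20)[(24) + (4) + (-7 + 3*sqrt(5)) + (-7*sqrt(5) - 7) + (-7 - 3*sqrt(5)) + (-7 + 7*sqrt(5)) + (0) + (0)] = 0/20 = 0
  <chi_rho, chi_7> = (1/20)[1*(12)*conj(2) + 1*(2)*conj(-2) + 2*(2 - sqrt(5))*conj(1/2 - sqrt(5)/2) + 2*(7)*conj(-sqrt(5)/2 - 1/2) + 2*(2 + sqrt(5))*conj(1/2 + sqrt(5)/2) + 2*(7)*conj(-1/2 + sqrt(5)/2) + 5*(2)*conj(0) + 5*(-4)*conj(0)]
      = (1/20)[(24) + (-4) + (7 - 3*sqrt(5)) + (-7*sqrt(5) - 7) + (3*sqrt(5) + 7) + (-7 + 7*sqrt(5)) + (0) + (0)] = 20/20 = 1
  <chi_rho, chi_8> = (1/20)[1*(12)*conj(2) + 1*(2)*conj(2) + 2*(2 - sqrt(5))*conj(-sqrt(5)/2 - 1/2) + 2*(7)*conj(-1/2 + sqrt(5)/2) + 2*(2 + sqrt(5))*conj(-1/2 + sqrt(5)/2) + 2*(7)*conj(-sqrt(5)/2 - 1/2) + 5*(2)*conj(0) + 5*(-4)*conj(0)]
      = (1/20)[(24) + (4) + (3 - sqrt(5)) + (-7 + 7*sqrt(5)) + (sqrt(5) + 3) + (-7*sqrt(5) - 7) + (0) + (0)] = 20/20 = 1
Dimension check: dim(rho) = sum (mult * dim) = 2*1 + 3*1 + 3*1 + 0*1 + 0*2 + 0*2 + 1*2 + 1*2 = 12 = chi_rho(e) = 12.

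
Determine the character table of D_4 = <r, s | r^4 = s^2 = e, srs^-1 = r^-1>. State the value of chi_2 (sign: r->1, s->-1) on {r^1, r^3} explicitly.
Conjugacy classes: {e} of size 1, {r^2} of size 1, {r^1, r^3} of size 2, {s, sr^2, ...} of size 2, {sr, sr^3, ...} of size 2.
Character table:
  irrep \ class              {e} (size 1)  {r^2} (size 1)  {r^1, r^3} (size 2)  {s, sr^2, ...} (size 2)  {sr, sr^3, ...} (size 2)
  chi_1 (triv)               1             1               1                    1                        1                       
  chi_2 (sign: r->1, s->-1)  1             1               1                    -1                       -1                      
  chi_3 (r->-1, s->1)        1             1               -1                   1                        -1                      
  chi_4 (r->-1, s->-1)       1             1               -1                   -1                       1                       
  chi_5 (2d, j=1)            2             -2              0                    0                        0                       

Spot check: chi_2 (sign: r->1, s->-1) on {r^1, r^3} = 1.

Working: D_4 has order 2*4 = 8 with 5 conjugacy classes, hence 5 irreducibles. Sum of squared dims 1 + 1 + 1 + 1 + 4 = 8 = |G|. Linear characters come from the abelianisation; the 2-dimensional irreps have character r^k -> 2*cos(2*pi*j*k/4), reflections -> 0.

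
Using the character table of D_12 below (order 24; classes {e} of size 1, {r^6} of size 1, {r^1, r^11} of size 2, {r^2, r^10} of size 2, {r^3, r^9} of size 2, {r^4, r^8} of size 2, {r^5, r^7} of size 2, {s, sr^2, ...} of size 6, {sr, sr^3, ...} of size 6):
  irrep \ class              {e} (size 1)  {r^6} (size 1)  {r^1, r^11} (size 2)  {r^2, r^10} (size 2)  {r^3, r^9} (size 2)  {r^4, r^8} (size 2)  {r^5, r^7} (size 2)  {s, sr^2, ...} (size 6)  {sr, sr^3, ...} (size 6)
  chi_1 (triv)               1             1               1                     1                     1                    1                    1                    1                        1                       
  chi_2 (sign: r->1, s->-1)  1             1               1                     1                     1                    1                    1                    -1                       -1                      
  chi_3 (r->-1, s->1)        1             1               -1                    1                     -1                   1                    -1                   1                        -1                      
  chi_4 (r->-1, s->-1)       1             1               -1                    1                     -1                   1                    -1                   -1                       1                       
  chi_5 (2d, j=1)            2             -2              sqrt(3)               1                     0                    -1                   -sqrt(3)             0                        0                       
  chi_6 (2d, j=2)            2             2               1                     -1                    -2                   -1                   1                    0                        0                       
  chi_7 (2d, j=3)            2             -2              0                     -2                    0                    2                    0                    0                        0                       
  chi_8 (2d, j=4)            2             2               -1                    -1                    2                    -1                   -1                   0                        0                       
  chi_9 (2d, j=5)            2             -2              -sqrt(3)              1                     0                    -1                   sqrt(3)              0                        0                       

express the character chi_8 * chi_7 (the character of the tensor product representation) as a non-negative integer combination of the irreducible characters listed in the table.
chi_8 tensor chi_7 = chi_5 + chi_9 (all other irreducibles have multiplicity 0).

Solution. The character of a tensor product is the pointwise product (chi_8 * chi_7)(C) = chi_8(C) * chi_7(C):
  {e}: (2)*(2), {r^6}: (2)*(-2), {r^1, r^11}: (-1)*(0), {r^2, r^10}: (-1)*(-2), {r^3, r^9}: (2)*(0), {r^4, r^8}: (-1)*(2), {r^5, r^7}: (-1)*(0), {s, sr^2, ...}: (0)*(0), {sr, sr^3, ...}: (0)*(0)
so (chi_8 * chi_7) takes values
  {e} -> 4, {r^6} -> -4, {r^1, r^11} -> 0, {r^2, r^10} -> 2, {r^3, r^9} -> 0, {r^4, r^8} -> -2, {r^5, r^7} -> 0, {s, sr^2, ...} -> 0, {sr, sr^3, ...} -> 0.
Now take the inner product of this character with each irreducible chi from the table, <chi_8*chi_7, chi> = (1/24) sum_C |C| (chi_8*chi_7)(C) conj(chi(C)):
  <chi_8*chi_7, chi_1> = (1/24)[1*(4)*conj(1) + 1*(-4)*conj(1) + 2*(0)*conj(1) + 2*(2)*conj(1) + 2*(0)*conj(1) + 2*(-2)*conj(1) + 2*(0)*conj(1) + 6*(0)*conj(1) + 6*(0)*conj(1)]
      = (1/24)[(4) + (-4) + (0) + (4) + (0) + (-4) + (0) + (0) + (0)] = 0/24 = 0
  <chi_8*chi_7, chi_2> = (1/24)[1*(4)*conj(1) + 1*(-4)*conj(1) + 2*(0)*conj(1) + 2*(2)*conj(1) + 2*(0)*conj(1) + 2*(-2)*conj(1) + 2*(0)*conj(1) + 6*(0)*conj(-1) + 6*(0)*conj(-1)]
      = (1/24)[(4) + (-4) + (0) + (4) + (0) + (-4) + (0) + (0) + (0)] = 0/24 = 0
  <chi_8*chi_7, chi_3> = (1/24)[1*(4)*conj(1) + 1*(-4)*conj(1) + 2*(0)*conj(-1) + 2*(2)*conj(1) + 2*(0)*conj(-1) + 2*(-2)*conj(1) + 2*(0)*conj(-1) + 6*(0)*conj(1) + 6*(0)*conj(-1)]
      = (1/24)[(4) + (-4) + (0) + (4) + (0) + (-4) + (0) + (0) + (0)] = 0/24 = 0
  <chi_8*chi_7, chi_4> = (1/24)[1*(4)*conj(1) + 1*(-4)*conj(1) + 2*(0)*conj(-1) + 2*(2)*conj(1) + 2*(0)*conj(-1) + 2*(-2)*conj(1) + 2*(0)*conj(-1) + 6*(0)*conj(-1) + 6*(0)*conj(1)]
      = (1/24)[(4) + (-4) + (0) + (4) + (0) + (-4) + (0) + (0) + (0)] = 0/24 = 0
  <chi_8*chi_7, chi_5> = (1/24)[1*(4)*conj(2) + 1*(-4)*conj(-2) + 2*(0)*conj(sqrt(3)) + 2*(2)*conj(1) + 2*(0)*conj(0) + 2*(-2)*conj(-1) + 2*(0)*conj(-sqrt(3)) + 6*(0)*conj(0) + 6*(0)*conj(0)]
      = (1/24)[(8) + (8) + (0) + (4) + (0) + (4) + (0) + (0) + (0)] = 24/24 = 1
  <chi_8*chi_7, chi_6> = (1/24)[1*(4)*conj(2) + 1*(-4)*conj(2) + 2*(0)*conj(1) + 2*(2)*conj(-1) + 2*(0)*conj(-2) + 2*(-2)*conj(-1) + 2*(0)*conj(1) + 6*(0)*conj(0) + 6*(0)*conj(0)]
      = (1/24)[(8) + (-8) + (0) + (-4) + (0) + (4) + (0) + (0) + (0)] = 0/24 = 0
  <chi_8*chi_7, chi_7> = (1/24)[1*(4)*conj(2) + 1*(-4)*conj(-2) + 2*(0)*conj(0) + 2*(2)*conj(-2) + 2*(0)*conj(0) + 2*(-2)*conj(2) + 2*(0)*conj(0) + 6*(0)*conj(0) + 6*(0)*conj(0)]
      = (1/24)[(8) + (8) + (0) + (-8) + (0) + (-8) + (0) + (0) + (0)] = 0/24 = 0
  <chi_8*chi_7, chi_8> = (1/24)[1*(4)*conj(2) + 1*(-4)*conj(2) + 2*(0)*conj(-1) + 2*(2)*conj(-1) + 2*(0)*conj(2) + 2*(-2)*conj(-1) + 2*(0)*conj(-1) + 6*(0)*conj(0) + 6*(0)*conj(0)]
      = (1/24)[(8) + (-8) + (0) + (-4) + (0) + (4) + (0) + (0) + (0)] = 0/24 = 0
  <chi_8*chi_7, chi_9> = (1/24)[1*(4)*conj(2) + 1*(-4)*conj(-2) + 2*(0)*conj(-sqrt(3)) + 2*(2)*conj(1) + 2*(0)*conj(0) + 2*(-2)*conj(-1) + 2*(0)*conj(sqrt(3)) + 6*(0)*conj(0) + 6*(0)*conj(0)]
      = (1/24)[(8) + (8) + (0) + (4) + (0) + (4) + (0) + (0) + (0)] = 24/24 = 1
Hence the multiplicities are chi_5: 1, chi_9: 1. Dimension check: dim(chi_8)*dim(chi_7) = 2*2 = 4 and sum (mult * dim) = 1*2 + 1*2 = 4.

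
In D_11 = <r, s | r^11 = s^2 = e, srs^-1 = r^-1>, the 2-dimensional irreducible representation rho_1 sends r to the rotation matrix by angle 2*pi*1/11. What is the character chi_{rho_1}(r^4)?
chi_{rho_1}(r^4) = 2*cos(2*pi*1*4/11) = -2*cos(3*pi/11)

Proof sketch: rho_1(r^4) is rotation by angle 2*pi*1*4/11, whose trace is 2*cos(2*pi*1*4/11) = -2*cos(3*pi/11).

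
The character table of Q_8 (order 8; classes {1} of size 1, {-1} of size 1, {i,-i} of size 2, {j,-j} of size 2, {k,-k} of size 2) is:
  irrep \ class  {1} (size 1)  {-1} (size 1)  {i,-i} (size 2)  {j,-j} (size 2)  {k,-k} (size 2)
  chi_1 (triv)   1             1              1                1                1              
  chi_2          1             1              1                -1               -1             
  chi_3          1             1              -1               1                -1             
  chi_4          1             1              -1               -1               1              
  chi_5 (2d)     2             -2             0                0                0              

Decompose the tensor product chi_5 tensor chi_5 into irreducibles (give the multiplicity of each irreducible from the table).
chi_5 tensor chi_5 = chi_1 + chi_2 + chi_3 + chi_4 (all other irreducibles have multiplicity 0).

Derivation: The character of a tensor product is the pointwise product (chi_5 * chi_5)(C) = chi_5(C) * chi_5(C):
  {1}: (2)*(2), {-1}: (-2)*(-2), {i,-i}: (0)*(0), {j,-j}: (0)*(0), {k,-k}: (0)*(0)
so (chi_5 * chi_5) takes values
  {1} -> 4, {-1} -> 4, {i,-i} -> 0, {j,-j} -> 0, {k,-k} -> 0.
Now take the inner product of this character with each irreducible chi from the table, <chi_5*chi_5, chi> = (1/8) sum_C |C| (chi_5*chi_5)(C) conj(chi(C)):
  <chi_5*chi_5, chi_1> = (1/8)[1*(4)*conj(1) + 1*(4)*conj(1) + 2*(0)*conj(1) + 2*(0)*conj(1) + 2*(0)*conj(1)]
      = (1/8)[(4) + (4) + (0) + (0) + (0)] = 8/8 = 1
  <chi_5*chi_5, chi_2> = (1/8)[1*(4)*conj(1) + 1*(4)*conj(1) + 2*(0)*conj(1) + 2*(0)*conj(-1) + 2*(0)*conj(-1)]
      = (1/8)[(4) + (4) + (0) + (0) + (0)] = 8/8 = 1
  <chi_5*chi_5, chi_3> = (1/8)[1*(4)*conj(1) + 1*(4)*conj(1) + 2*(0)*conj(-1) + 2*(0)*conj(1) + 2*(0)*conj(-1)]
      = (1/8)[(4) + (4) + (0) + (0) + (0)] = 8/8 = 1
  <chi_5*chi_5, chi_4> = (1/8)[1*(4)*conj(1) + 1*(4)*conj(1) + 2*(0)*conj(-1) + 2*(0)*conj(-1) + 2*(0)*conj(1)]
      = (1/8)[(4) + (4) + (0) + (0) + (0)] = 8/8 = 1
  <chi_5*chi_5, chi_5> = (1/8)[1*(4)*conj(2) + 1*(4)*conj(-2) + 2*(0)*conj(0) + 2*(0)*conj(0) + 2*(0)*conj(0)]
      = (1/8)[(8) + (-8) + (0) + (0) + (0)] = 0/8 = 0
Hence the multiplicities are chi_1: 1, chi_2: 1, chi_3: 1, chi_4: 1. Dimension check: dim(chi_5)*dim(chi_5) = 2*2 = 4 and sum (mult * dim) = 1*1 + 1*1 + 1*1 + 1*1 = 4.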